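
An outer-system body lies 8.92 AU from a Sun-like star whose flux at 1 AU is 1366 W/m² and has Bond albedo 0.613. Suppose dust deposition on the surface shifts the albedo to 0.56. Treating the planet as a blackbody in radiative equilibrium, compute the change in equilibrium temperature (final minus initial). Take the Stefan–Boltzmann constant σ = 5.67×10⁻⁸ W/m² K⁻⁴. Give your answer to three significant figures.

Irradiance scales as 1/d², so S = 1366 W/m² × (1/8.92)² = 17.17 W/m².
Before: T₁ = [17.17·0.387/(4σ)]^(1/4) = 73.57 K.
Final:   T₂ = [S(1−0.56)/(4σ)]^(1/4) = 75.97 K.
ΔT = T₂ − T₁ = 2.399 K.

2.40 K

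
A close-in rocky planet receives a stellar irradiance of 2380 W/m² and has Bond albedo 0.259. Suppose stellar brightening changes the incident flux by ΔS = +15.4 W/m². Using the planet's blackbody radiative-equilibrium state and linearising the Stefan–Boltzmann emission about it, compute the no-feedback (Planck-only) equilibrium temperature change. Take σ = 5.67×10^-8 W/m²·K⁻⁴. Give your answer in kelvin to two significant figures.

Unperturbed T_e = [2380·(1−0.259)/(4σ)]^¼ = 297.0 K.
ΔF = Δ[S(1−α)]/4 = (1−0.259)·+15.4/4 = 2.853 W/m².
Planck response: λ_P = 4σT_e³ = 4·5.67×10⁻⁸·(297.0)³ = 5.939 W/m²/K.
So ΔT₀ = 2.853/5.939 = 0.480 K.

0.48 K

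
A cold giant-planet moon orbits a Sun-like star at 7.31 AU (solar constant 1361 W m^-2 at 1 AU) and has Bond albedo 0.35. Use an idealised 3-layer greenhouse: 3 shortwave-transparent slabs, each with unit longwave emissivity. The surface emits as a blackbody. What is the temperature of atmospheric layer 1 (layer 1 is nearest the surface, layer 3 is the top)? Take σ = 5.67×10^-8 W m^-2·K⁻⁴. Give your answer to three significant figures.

By the inverse-square law, S = 1361/7.31² = 25.47 W m^-2.
OLR = S(1−α)/4 = 4.139 W m^-2; the top layer radiates at T_e = 92.43 K.
The net upward flux σT_e⁴ is constant between every pair of levels, so T_k⁴ = (N+1−k)T_e⁴.
T_1 = (3)^(1/4)·92.43 = 121.6 K.

122 K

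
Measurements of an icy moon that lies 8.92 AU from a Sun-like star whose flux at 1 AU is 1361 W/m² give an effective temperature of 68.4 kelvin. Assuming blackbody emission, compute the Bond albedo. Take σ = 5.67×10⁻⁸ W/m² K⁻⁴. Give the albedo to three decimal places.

0.710

Flux at the orbit: S = 1361/(8.92)² = 17.11 W/m².
Rearranging the radiative balance, α = 1 − 4σT⁴/S.
σT⁴ = 1.241 W/m², so 4σT⁴ = 4.964 W/m².
1−α = 4.964/17.11 = 0.2902, so α = 0.7098.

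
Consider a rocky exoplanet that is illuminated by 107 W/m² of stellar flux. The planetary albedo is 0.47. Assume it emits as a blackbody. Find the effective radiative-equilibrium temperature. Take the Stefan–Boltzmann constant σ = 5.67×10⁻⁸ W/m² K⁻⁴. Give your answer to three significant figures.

Averaging over the sphere, the absorbed flux is S(1−α)/4 = 14.18 W/m².
Balancing against σT⁴: T = (14.18/5.67×10⁻⁸)^(1/4) = 125.7 K.

126 kelvin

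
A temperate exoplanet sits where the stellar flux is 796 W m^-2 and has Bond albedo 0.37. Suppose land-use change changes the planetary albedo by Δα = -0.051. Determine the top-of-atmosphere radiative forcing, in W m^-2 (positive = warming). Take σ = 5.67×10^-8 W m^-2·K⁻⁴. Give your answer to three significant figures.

TOA radiative forcing: ΔF = −S·Δα/4 = −796.0·(-0.051)/4 = 10.15 W m^-2.

10.1 W m^-2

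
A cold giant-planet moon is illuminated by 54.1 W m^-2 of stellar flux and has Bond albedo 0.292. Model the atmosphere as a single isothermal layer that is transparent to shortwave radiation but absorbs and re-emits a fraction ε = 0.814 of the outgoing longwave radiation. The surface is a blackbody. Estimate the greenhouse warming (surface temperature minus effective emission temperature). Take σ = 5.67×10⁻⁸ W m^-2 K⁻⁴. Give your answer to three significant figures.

15.9 kelvin

Effective emission temperature (TOA balance): σT_e⁴ = S(1−α)/4 = 9.576 W m^-2 → T_e = 114.0 K.
For a single slab of emissivity ε, T_s⁴ = 2T_e⁴/(2−ε); thus T_s = 114.0·(1.686)^(1/4) = 129.9 K.
The atmosphere warms the surface by 15.91 K.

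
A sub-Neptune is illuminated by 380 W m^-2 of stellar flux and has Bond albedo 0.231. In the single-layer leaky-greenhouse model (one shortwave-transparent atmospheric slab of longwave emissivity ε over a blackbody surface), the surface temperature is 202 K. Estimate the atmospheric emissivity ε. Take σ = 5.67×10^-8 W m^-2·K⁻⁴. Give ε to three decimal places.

First, T_e = [380.0·(1−0.231)/(4σ)]^(1/4) = 189.5 K.
T_s⁴ = T_e⁴·2/(2−ε) → ε = 2 − 2(T_e/T_s)⁴ = 2 − 2·(189.5/202)⁴ = 0.4523.

0.452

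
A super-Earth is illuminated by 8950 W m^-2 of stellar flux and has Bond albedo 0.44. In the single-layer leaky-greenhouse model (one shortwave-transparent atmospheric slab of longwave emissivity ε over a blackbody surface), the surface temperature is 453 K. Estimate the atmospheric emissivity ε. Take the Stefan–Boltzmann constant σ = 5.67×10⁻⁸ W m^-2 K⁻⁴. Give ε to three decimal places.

0.950

Effective temperature: T_e = [S(1−α)/(4σ)]^(1/4) = 385.6 K.
Since (2−ε)/2 = (T_e/T_s)⁴ = 0.5248, ε = 0.9504.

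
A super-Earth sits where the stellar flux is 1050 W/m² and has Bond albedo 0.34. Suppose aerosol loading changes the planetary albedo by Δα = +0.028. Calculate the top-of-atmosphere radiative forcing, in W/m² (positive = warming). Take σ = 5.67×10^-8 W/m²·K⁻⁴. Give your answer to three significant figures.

ΔF = −(S/4)Δα = −(1050/4)×(+0.028) = -7.350 W/m².

-7.35 W/m²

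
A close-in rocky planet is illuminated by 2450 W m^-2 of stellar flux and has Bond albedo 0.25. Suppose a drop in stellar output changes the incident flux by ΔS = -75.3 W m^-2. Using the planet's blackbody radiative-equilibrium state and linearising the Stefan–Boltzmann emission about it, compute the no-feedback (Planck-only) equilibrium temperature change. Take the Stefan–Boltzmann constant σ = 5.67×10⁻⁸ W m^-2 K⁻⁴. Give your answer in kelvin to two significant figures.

-2.3 K

Reference equilibrium: T_e = [S(1−α)/(4σ)]^(1/4) = 300.0 K.
ΔF = Δ[S(1−α)]/4 = (1−0.25)·-75.3/4 = -14.12 W m^-2.
Planck response: λ_P = 4σT_e³ = 4·5.67×10⁻⁸·(300.0)³ = 6.125 W m^-2/K.
Hence the no-feedback warming is ΔF/(4σT_e³) = -2.31 K.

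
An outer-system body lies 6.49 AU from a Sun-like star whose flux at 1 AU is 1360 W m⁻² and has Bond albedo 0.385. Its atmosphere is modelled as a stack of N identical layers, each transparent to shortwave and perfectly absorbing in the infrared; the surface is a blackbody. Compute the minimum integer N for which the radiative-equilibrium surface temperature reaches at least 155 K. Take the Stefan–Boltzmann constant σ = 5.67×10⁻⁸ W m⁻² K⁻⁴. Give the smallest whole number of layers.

6

Irradiance scales as 1/d², so S = 1360 W m⁻² × (1/6.49)² = 32.29 W m⁻².
The effective emission temperature is T_e = [S(1−α)/(4σ)]^¼ = 96.73 K.
Since T_s⁴ = (N+1)T_e⁴, we need N ≥ (T_s/T_e)⁴ − 1 = 5.592.
So N ≥ 5.592; the smallest integer is N = 6.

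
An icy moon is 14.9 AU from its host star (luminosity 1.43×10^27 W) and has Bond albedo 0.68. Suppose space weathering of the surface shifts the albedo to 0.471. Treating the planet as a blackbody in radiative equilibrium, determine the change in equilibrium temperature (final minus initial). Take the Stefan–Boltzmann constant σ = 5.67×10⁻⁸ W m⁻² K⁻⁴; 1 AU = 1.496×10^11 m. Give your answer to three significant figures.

10.1 K

d = 14.9 × 1.496×10^11 m = 2.229×10^12 m.
Flux at the orbit: S = L/(4πd²) = 1.43×10^27/(4π·(2.23×10^12)²) = 22.90 W m⁻².
Initial: T₁ = [S(1−0.68)/(4σ)]^(1/4) = 75.40 K.
Final:   T₂ = [S(1−0.471)/(4σ)]^(1/4) = 85.49 K.
ΔT = T₂ − T₁ = 10.10 K.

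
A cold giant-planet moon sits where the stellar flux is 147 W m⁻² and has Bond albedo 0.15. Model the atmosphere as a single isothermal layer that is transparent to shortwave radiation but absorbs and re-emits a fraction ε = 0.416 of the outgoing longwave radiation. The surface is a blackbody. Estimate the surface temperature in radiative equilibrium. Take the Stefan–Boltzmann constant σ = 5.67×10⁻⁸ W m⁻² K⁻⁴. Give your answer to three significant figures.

The planet radiates to space at T_e = [S(1−α)/(4σ)]^(1/4) = 153.2 K.
For a single slab of emissivity ε, T_s⁴ = 2T_e⁴/(2−ε); thus T_s = 153.2·(1.263)^(1/4) = 162.4 K.

162 kelvin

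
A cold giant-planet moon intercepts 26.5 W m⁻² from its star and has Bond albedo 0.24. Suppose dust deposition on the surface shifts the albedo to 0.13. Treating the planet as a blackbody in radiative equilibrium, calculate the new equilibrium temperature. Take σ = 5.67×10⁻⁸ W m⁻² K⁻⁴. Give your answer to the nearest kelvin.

New equilibrium: T₂ = [(1−0.13)·26.50/(4σ)]^(1/4) = 100.4 K.

100 K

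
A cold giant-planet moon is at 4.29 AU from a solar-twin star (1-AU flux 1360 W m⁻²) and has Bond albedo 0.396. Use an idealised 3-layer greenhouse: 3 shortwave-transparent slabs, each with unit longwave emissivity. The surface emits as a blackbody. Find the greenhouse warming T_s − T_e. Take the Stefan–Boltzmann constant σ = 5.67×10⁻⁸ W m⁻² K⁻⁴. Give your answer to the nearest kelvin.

49 K

Irradiance scales as 1/d², so S = 1360 W m⁻² × (1/4.29)² = 73.90 W m⁻².
The effective emission temperature is T_e = [S(1−α)/(4σ)]^¼ = 118.4 K.
Surface: T_s = (4)^¼·T_e = 167.5 K.
So the greenhouse effect raises the surface by 167.5 − 118.4 = 49.06 K.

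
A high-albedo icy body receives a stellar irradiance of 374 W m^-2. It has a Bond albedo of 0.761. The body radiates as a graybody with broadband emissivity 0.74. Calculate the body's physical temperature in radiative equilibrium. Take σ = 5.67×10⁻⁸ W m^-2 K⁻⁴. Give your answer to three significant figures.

152 K

The planet absorbs (1−α)S over its disc πR² and re-emits over 4πR², so the mean absorbed flux is (1−0.761)·374.0/4 = 22.35 W m^-2.
Equating to εσT⁴ with ε = 0.74: T = (22.35/0.74σ)^(1/4) = 151.9 K.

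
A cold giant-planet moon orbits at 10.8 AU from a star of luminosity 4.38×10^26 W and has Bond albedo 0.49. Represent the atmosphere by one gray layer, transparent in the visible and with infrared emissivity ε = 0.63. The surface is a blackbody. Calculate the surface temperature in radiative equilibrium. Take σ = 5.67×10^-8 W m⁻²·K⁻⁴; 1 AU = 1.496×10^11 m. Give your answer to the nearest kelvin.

d = 10.8 × 1.496×10^11 m = 1.616×10^12 m.
S = L/(4πd²) = 13.35 W m⁻².
Effective emission temperature (TOA balance): σT_e⁴ = S(1−α)/4 = 1.702 W m⁻² → T_e = 74.02 K.
For a single slab of emissivity ε, T_s⁴ = 2T_e⁴/(2−ε); thus T_s = 74.02·(1.46)^(1/4) = 81.37 K.

81 kelvin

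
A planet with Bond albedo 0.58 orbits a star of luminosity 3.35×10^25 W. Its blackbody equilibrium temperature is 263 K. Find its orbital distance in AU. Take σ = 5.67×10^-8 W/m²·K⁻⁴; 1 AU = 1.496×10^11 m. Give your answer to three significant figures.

0.215 AU

The flux needed for this T is 4σT⁴/(1−0.58) = 2584 W/m².
From L = 4πd²S, d = √(3.35×10^25/(4π·2584)) = 3.212×10^10 m = 0.2147 AU.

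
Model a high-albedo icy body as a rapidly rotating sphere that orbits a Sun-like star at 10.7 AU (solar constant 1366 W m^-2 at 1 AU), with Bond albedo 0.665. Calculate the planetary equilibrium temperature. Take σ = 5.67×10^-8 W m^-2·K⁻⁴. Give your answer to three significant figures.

Flux at the orbit: S = 1366/(10.7)² = 11.93 W m^-2.
Averaging over the sphere, the absorbed flux is S(1−α)/4 = 0.9992 W m^-2.
In equilibrium σT⁴ equals this, so T = 64.79 K.

64.8 K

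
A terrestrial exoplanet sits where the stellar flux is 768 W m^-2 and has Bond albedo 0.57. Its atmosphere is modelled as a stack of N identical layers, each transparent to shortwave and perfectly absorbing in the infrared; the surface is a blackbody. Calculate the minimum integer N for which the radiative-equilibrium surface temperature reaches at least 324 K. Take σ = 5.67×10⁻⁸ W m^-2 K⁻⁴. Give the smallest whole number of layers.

7

Top-of-atmosphere balance: σT_e⁴ = S(1−α)/4 = 82.56 W m^-2 → T_e = 195.3 K.
Since T_s⁴ = (N+1)T_e⁴, we need N ≥ (T_s/T_e)⁴ − 1 = 6.568.
The minimum whole number is N = 7.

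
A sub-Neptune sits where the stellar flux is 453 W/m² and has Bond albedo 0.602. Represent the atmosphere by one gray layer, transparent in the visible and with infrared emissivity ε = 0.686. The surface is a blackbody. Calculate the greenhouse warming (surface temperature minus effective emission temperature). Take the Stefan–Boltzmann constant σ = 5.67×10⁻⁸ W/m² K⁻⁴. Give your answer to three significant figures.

The planet radiates to space at T_e = [S(1−α)/(4σ)]^(1/4) = 167.9 K.
Surface balance with a leaky layer gives σT_s⁴ = σT_e⁴·2/(2−ε), so T_s = T_e·[2/(2−0.686)]^(1/4) = 186.5 K.
Greenhouse warming: T_s − T_e = 18.59 K.

18.6 K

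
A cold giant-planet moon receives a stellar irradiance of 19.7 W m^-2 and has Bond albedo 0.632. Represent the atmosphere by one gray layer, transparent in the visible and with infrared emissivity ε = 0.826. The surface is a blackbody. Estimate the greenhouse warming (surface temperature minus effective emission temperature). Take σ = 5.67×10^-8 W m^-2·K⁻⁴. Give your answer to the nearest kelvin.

The planet radiates to space at T_e = [S(1−α)/(4σ)]^(1/4) = 75.19 K.
For a single slab of emissivity ε, T_s⁴ = 2T_e⁴/(2−ε); thus T_s = 75.19·(1.704)^(1/4) = 85.90 K.
The atmosphere warms the surface by 10.71 K.

11 K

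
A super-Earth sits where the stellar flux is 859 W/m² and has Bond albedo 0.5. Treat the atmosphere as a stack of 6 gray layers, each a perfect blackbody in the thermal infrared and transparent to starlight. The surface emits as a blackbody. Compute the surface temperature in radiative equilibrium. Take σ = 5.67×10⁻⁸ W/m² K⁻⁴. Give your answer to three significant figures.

The effective emission temperature is T_e = [S(1−α)/(4σ)]^¼ = 208.6 K.
Layer-by-layer balance gives σT_s⁴ = (N+1)σT_e⁴, so T_s = 7^¼·208.6 = 339.3 K.

339 K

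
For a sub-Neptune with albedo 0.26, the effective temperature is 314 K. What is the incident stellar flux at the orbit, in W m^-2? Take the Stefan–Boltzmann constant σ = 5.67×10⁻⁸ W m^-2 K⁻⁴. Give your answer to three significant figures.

Invert the energy balance for S: S = 4σT⁴/(1−α).
σT⁴ = 5.67×10⁻⁸·(314)⁴ = 551.2 W m^-2.
S = 4·551.2/0.74 = 2979 W m^-2.

2980 W m^-2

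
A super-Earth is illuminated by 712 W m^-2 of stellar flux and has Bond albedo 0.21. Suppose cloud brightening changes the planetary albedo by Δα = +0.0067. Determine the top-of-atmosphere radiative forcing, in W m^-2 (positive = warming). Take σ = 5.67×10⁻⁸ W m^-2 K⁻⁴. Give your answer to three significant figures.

-1.19 W m^-2

ΔF = −(S/4)Δα = −(712.0/4)×(+0.0067) = -1.193 W m^-2.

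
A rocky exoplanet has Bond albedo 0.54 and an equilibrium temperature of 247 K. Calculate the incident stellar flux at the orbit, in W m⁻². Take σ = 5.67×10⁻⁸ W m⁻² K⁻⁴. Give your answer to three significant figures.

1840 W m⁻²

From S(1−α)/4 = σT⁴: S = 4σT⁴/(1−α).
The emitted flux is σT⁴ = 211.0 W m⁻².
So S = 4×211.0/(1−0.54) = 1835 W m⁻².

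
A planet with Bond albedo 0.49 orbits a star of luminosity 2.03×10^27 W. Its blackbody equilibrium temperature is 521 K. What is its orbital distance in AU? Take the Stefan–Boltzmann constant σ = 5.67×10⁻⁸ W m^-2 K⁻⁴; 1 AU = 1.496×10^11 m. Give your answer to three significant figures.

0.469 AU

The flux needed for this T is 4σT⁴/(1−0.49) = 32770 W m^-2.
S = L/(4πd²) → d = √(L/4πS) = √(2.03×10^27/(4π·32770)) = 7.022×10^10 m = 0.4694 AU.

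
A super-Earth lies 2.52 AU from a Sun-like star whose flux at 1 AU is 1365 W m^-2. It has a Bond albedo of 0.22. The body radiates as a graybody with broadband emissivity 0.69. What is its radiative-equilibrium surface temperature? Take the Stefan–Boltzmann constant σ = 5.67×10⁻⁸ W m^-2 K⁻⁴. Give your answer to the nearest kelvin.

Flux at the orbit: S = 1365/(2.52)² = 214.9 W m^-2.
Averaging over the sphere, the absorbed flux is S(1−α)/4 = 41.91 W m^-2.
Equating to εσT⁴ with ε = 0.69: T = (41.91/0.69σ)^(1/4) = 180.9 K.

181 kelvin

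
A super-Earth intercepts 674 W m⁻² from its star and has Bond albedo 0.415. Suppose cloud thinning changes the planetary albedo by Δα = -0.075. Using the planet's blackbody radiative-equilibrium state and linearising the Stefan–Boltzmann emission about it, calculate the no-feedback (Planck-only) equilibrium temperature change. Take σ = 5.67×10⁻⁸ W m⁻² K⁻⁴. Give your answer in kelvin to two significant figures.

6.5 K

The baseline emission temperature is T_e = 204.2 K.
ΔF = −(S/4)Δα = −(674.0/4)×(-0.075) = 12.64 W m⁻².
Linearising σT⁴ gives d(σT⁴)/dT = 4σT_e³ = 1.931 W m⁻² per K.
Hence the no-feedback warming is ΔF/(4σT_e³) = 6.54 K.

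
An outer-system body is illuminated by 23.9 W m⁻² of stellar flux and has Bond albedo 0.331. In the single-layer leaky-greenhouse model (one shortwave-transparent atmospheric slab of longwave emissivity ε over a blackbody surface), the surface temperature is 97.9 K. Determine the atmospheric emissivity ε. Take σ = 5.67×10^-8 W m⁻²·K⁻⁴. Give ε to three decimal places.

First, T_e = [23.90·(1−0.331)/(4σ)]^(1/4) = 91.63 K.
T_s⁴ = T_e⁴·2/(2−ε) → ε = 2 − 2(T_e/T_s)⁴ = 2 − 2·(91.63/97.9)⁴ = 0.4651.

0.465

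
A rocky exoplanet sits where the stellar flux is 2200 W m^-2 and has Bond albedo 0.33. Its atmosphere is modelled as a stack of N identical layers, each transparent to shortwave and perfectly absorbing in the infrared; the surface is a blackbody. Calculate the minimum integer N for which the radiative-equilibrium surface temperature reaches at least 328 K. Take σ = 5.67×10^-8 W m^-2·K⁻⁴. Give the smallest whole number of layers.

Top-of-atmosphere balance: σT_e⁴ = S(1−α)/4 = 368.5 W m^-2 → T_e = 283.9 K.
Need (N+1)T_e⁴ ≥ T_s⁴, i.e. N+1 ≥ (328/283.9)⁴ = 1.781.
Rounding up, N = 1.

1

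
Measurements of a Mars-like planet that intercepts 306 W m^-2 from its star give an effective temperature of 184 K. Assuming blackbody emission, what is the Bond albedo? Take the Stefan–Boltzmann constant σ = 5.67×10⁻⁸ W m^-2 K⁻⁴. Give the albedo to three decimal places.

0.150

From σT⁴ = S(1−α)/4 we invert for α: 1−α = 4σT⁴/S.
4σT⁴ = 4·5.67×10⁻⁸·(184)⁴ = 260.0 W m^-2.
Hence α = 1 − 260.0/306.0 = 0.1504.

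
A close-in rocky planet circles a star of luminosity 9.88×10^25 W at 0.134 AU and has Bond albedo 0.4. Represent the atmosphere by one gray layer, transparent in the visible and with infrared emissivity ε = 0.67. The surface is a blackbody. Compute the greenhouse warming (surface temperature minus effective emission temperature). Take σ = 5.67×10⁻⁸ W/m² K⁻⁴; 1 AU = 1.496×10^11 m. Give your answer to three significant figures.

51.2 K

Orbital distance: d = 0.134 AU = 2.005×10^10 m.
Flux at the orbit: S = L/(4πd²) = 9.88×10^25/(4π·(2.00×10^10)²) = 19560 W/m².
At the top of the atmosphere, σT_e⁴ = S(1−α)/4 = 2935 W/m², giving T_e = 477.0 K.
The surface balance (absorbed SW + ε·downward IR = σT_s⁴) with T_a⁴ = T_s⁴/2 reduces to T_s = T_e·[2/(2−ε)]^¼ = 528.2 K.
The atmosphere warms the surface by 51.22 K.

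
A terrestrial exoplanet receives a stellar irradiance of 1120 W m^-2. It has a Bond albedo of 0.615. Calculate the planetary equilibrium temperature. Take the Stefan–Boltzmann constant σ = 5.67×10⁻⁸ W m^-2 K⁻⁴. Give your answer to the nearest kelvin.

Averaging over the sphere, the absorbed flux is S(1−α)/4 = 107.8 W m^-2.
In equilibrium σT⁴ equals this, so T = 208.8 K.

209 K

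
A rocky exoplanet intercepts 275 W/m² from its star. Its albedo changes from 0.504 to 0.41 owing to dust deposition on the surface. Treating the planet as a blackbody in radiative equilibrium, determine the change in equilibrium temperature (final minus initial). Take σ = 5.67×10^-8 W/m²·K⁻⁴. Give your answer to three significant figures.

6.94 K

Initial: T₁ = [S(1−0.504)/(4σ)]^(1/4) = 156.6 K.
After:  T₂ = [275.0·0.59/(4σ)]^(1/4) = 163.5 K.
ΔT = T₂ − T₁ = 6.944 K.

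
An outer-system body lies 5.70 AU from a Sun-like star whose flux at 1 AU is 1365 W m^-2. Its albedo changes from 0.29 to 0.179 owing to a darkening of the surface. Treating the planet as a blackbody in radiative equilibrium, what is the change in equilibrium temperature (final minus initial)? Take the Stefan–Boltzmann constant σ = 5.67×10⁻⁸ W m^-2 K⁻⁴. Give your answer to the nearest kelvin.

Irradiance scales as 1/d², so S = 1365 W m^-2 × (1/5.70)² = 42.01 W m^-2.
Initial: T₁ = [S(1−0.29)/(4σ)]^(1/4) = 107.1 K.
With α = 0.179, T₂ = 111.1 K.
Change: 111.1 − 107.1 = 3.960 K.

4 K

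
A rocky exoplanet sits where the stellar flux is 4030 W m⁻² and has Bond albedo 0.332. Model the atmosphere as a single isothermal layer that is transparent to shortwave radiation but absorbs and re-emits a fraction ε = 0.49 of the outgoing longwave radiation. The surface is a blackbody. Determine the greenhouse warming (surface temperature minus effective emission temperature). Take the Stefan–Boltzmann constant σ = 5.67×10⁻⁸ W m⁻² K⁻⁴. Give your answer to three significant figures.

At the top of the atmosphere, σT_e⁴ = S(1−α)/4 = 673.0 W m⁻², giving T_e = 330.1 K.
Surface balance with a leaky layer gives σT_s⁴ = σT_e⁴·2/(2−ε), so T_s = T_e·[2/(2−0.49)]^(1/4) = 354.1 K.
T_s − T_e = 354.1 − 330.1 = 24.02 K.

24.0 K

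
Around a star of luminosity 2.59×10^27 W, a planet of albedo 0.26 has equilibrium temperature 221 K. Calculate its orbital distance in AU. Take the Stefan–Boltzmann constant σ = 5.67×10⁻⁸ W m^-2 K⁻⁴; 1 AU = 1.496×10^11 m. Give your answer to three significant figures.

3.55 AU

The flux needed for this T is 4σT⁴/(1−0.26) = 731.1 W m^-2.
Then d = [L/(4πS)]^(1/2) = 5.310×10^11 m, i.e. 3.549 AU.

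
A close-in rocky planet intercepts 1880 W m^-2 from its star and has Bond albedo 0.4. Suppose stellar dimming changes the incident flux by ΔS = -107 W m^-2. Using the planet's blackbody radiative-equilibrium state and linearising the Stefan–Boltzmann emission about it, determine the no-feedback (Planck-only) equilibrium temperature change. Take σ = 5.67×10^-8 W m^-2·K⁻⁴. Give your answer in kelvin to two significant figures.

Reference equilibrium: T_e = [S(1−α)/(4σ)]^(1/4) = 265.6 K.
TOA radiative forcing: ΔF = (1−α)ΔS/4 = 0.6·(-107)/4 = -16.05 W m^-2.
Linearising σT⁴ gives d(σT⁴)/dT = 4σT_e³ = 4.248 W m^-2 per K.
So ΔT₀ = -16.05/4.248 = -3.78 K.

-3.8 kelvin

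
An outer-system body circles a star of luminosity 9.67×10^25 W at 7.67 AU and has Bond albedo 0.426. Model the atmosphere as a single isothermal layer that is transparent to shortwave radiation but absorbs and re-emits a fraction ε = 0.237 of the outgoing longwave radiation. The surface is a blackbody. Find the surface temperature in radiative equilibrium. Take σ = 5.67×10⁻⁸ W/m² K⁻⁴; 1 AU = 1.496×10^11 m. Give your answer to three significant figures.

64.0 kelvin

d = 7.67 × 1.496×10^11 m = 1.147×10^12 m.
Flux at the orbit: S = L/(4πd²) = 9.67×10^25/(4π·(1.15×10^12)²) = 5.845 W/m².
Effective emission temperature (TOA balance): σT_e⁴ = S(1−α)/4 = 0.8387 W/m² → T_e = 62.02 K.
Surface balance with a leaky layer gives σT_s⁴ = σT_e⁴·2/(2−ε), so T_s = T_e·[2/(2−0.237)]^(1/4) = 64.00 K.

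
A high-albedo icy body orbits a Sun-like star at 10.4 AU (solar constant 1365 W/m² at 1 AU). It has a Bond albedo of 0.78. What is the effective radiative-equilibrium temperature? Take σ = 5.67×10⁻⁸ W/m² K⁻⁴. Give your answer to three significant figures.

Irradiance scales as 1/d², so S = 1365 W/m² × (1/10.4)² = 12.62 W/m².
Averaging over the sphere, the absorbed flux is S(1−α)/4 = 0.6941 W/m².
Balancing against σT⁴: T = (0.6941/5.67×10⁻⁸)^(1/4) = 59.15 K.

59.2 K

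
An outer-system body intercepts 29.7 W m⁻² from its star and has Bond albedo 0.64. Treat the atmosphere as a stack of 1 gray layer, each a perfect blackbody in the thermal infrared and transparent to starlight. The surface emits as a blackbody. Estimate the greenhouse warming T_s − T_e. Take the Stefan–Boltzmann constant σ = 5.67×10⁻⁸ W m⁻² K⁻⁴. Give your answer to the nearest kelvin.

The effective emission temperature is T_e = [S(1−α)/(4σ)]^¼ = 82.86 K.
T_s = (N+1)^(1/4)·T_e = 98.54 K.
So the greenhouse effect raises the surface by 98.54 − 82.86 = 15.68 K.

16 kelvin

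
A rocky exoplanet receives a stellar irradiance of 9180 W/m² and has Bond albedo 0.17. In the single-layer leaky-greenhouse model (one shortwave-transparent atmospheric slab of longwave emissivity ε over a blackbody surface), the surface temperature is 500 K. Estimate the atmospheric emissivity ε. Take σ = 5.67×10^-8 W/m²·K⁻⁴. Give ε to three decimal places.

0.925

Effective temperature: T_e = [S(1−α)/(4σ)]^(1/4) = 428.1 K.
Since (2−ε)/2 = (T_e/T_s)⁴ = 0.5375, ε = 0.9250.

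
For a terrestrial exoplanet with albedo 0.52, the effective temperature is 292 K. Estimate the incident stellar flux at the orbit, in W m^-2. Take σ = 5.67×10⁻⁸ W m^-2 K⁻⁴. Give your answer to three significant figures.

3440 W m^-2

From S(1−α)/4 = σT⁴: S = 4σT⁴/(1−α).
σT⁴ = 5.67×10⁻⁸·(292)⁴ = 412.2 W m^-2.
So S = 4×412.2/(1−0.52) = 3435 W m^-2.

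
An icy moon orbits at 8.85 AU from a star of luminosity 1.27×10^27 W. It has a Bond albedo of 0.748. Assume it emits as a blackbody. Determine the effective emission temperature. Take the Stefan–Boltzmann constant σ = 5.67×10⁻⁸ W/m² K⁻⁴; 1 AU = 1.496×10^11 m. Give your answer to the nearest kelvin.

Orbital distance: d = 8.85 AU = 1.324×10^12 m.
S = L/(4πd²) = 57.66 W/m².
Averaging over the sphere, the absorbed flux is S(1−α)/4 = 3.632 W/m².
Set σT⁴ = 3.632 → T = (3.632/σ)^(1/4) = 89.46 K.

89 K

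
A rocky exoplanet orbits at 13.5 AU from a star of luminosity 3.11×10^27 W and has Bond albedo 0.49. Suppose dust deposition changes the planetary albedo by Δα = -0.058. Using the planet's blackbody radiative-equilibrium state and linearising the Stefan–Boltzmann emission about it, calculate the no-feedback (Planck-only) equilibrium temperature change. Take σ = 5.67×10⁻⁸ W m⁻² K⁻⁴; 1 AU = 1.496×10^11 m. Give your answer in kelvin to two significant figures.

Orbital distance: d = 13.5 AU = 2.020×10^12 m.
S = L/(4πd²) = 60.68 W m⁻².
Reference equilibrium: T_e = [S(1−α)/(4σ)]^(1/4) = 108.1 K.
TOA radiative forcing: ΔF = −S·Δα/4 = −60.68·(-0.058)/4 = 0.8798 W m⁻².
The Planck feedback parameter is 4σT_e³ = 0.2863 W m⁻²/K.
So ΔT₀ = 0.8798/0.2863 = 3.07 K.

3.1 K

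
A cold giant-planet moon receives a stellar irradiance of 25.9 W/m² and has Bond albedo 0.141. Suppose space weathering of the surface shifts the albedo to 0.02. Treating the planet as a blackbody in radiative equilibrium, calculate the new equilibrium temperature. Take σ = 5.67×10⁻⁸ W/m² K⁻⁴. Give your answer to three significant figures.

103 kelvin

New equilibrium: T₂ = [(1−0.02)·25.90/(4σ)]^(1/4) = 102.9 K.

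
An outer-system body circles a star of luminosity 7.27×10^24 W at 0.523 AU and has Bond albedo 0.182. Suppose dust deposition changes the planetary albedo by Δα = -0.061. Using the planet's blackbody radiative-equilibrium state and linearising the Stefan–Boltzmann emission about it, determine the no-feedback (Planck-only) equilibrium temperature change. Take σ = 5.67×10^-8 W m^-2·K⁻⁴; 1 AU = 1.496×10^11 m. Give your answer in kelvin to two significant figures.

2.5 K

Orbital distance: d = 0.523 AU = 7.824×10^10 m.
Flux at the orbit: S = L/(4πd²) = 7.27×10^24/(4π·(7.82×10^10)²) = 94.51 W m^-2.
Reference equilibrium: T_e = [S(1−α)/(4σ)]^(1/4) = 135.9 K.
The change in absorbed flux is Δ[S(1−α)/4] = −SΔα/4 = 1.441 W m^-2.
Linearising σT⁴ gives d(σT⁴)/dT = 4σT_e³ = 0.5689 W m^-2 per K.
Hence the no-feedback warming is ΔF/(4σT_e³) = 2.53 K.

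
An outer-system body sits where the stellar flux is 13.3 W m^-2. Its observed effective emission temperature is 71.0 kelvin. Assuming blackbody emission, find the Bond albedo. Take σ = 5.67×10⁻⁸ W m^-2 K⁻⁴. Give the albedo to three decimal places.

Rearranging the radiative balance, α = 1 − 4σT⁴/S.
4σT⁴ = 4·5.67×10⁻⁸·(71.0)⁴ = 5.763 W m^-2.
1−α = 5.763/13.30 = 0.4333, so α = 0.5667.

0.567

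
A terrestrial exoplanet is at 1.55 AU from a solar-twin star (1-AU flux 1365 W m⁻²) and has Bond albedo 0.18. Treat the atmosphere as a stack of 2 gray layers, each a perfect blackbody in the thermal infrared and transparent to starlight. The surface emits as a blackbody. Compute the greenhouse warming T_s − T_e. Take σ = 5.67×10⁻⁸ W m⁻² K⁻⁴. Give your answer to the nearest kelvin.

67 K

Irradiance scales as 1/d², so S = 1365 W m⁻² × (1/1.55)² = 568.2 W m⁻².
Top-of-atmosphere balance: σT_e⁴ = S(1−α)/4 = 116.5 W m⁻² → T_e = 212.9 K.
Surface: T_s = (3)^¼·T_e = 280.2 K.
Warming: T_s − T_e = 67.29 K.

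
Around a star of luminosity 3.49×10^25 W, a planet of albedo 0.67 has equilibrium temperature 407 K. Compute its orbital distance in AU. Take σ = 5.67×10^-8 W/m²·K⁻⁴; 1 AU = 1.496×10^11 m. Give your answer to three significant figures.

0.0811 AU

Energy balance gives S = 4σT⁴/(1−α) = 18860 W/m².
S = L/(4πd²) → d = √(L/4πS) = √(3.49×10^25/(4π·18860)) = 1.214×10^10 m = 0.08112 AU.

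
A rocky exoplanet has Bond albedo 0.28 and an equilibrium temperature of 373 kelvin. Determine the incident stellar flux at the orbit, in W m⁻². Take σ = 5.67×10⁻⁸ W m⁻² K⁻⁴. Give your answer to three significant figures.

From S(1−α)/4 = σT⁴: S = 4σT⁴/(1−α).
σT⁴ = 5.67×10⁻⁸·(373)⁴ = 1098 W m⁻².
S = 4·1098/0.72 = 6097 W m⁻².

6100 W m⁻²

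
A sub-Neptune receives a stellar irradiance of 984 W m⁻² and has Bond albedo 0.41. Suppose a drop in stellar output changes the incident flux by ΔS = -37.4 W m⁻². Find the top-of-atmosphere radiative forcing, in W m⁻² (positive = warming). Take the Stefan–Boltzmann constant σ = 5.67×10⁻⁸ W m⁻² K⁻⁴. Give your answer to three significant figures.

TOA radiative forcing: ΔF = (1−α)ΔS/4 = 0.59·(-37.4)/4 = -5.517 W m⁻².

-5.52 W m⁻²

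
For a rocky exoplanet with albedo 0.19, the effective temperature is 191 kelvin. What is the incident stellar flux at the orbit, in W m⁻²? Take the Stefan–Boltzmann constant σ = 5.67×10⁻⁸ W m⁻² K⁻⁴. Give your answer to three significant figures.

373 W m⁻²

From S(1−α)/4 = σT⁴: S = 4σT⁴/(1−α).
The emitted flux is σT⁴ = 75.46 W m⁻².
S = 4·75.46/0.81 = 372.6 W m⁻².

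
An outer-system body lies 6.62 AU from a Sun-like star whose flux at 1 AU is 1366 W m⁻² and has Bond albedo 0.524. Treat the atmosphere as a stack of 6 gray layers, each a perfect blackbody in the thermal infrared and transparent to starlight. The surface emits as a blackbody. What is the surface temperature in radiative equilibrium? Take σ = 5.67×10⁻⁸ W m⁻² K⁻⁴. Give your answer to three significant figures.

Irradiance scales as 1/d², so S = 1366 W m⁻² × (1/6.62)² = 31.17 W m⁻².
OLR = S(1−α)/4 = 3.709 W m⁻²; the top layer radiates at T_e = 89.93 K.
Layer-by-layer balance gives σT_s⁴ = (N+1)σT_e⁴, so T_s = 7^¼·89.93 = 146.3 K.

146 kelvin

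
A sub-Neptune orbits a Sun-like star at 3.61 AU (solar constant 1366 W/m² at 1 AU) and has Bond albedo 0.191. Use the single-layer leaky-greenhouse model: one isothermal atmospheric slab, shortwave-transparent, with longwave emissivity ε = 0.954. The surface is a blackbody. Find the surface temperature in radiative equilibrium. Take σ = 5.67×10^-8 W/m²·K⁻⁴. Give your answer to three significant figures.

164 K

Flux at the orbit: S = 1366/(3.61)² = 104.8 W/m².
At the top of the atmosphere, σT_e⁴ = S(1−α)/4 = 21.20 W/m², giving T_e = 139.1 K.
The surface balance (absorbed SW + ε·downward IR = σT_s⁴) with T_a⁴ = T_s⁴/2 reduces to T_s = T_e·[2/(2−ε)]^¼ = 163.5 K.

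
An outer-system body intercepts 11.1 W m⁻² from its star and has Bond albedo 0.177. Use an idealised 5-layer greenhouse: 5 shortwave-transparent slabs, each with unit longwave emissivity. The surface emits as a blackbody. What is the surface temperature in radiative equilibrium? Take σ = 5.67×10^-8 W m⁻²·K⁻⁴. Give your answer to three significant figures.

Top-of-atmosphere balance: σT_e⁴ = S(1−α)/4 = 2.284 W m⁻² → T_e = 79.67 K.
With N = 5 opaque layers, T_s = (N+1)^(1/4)·T_e = 6^(1/4)·79.67 = 124.7 K.

125 kelvin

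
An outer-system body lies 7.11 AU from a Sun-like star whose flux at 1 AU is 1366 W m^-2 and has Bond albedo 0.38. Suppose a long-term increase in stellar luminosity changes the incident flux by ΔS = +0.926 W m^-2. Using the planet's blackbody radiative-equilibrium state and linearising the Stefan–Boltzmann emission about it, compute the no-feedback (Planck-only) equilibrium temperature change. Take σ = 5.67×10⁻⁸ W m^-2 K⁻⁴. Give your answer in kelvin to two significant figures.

By the inverse-square law, S = 1366/7.11² = 27.02 W m^-2.
Reference equilibrium: T_e = [S(1−α)/(4σ)]^(1/4) = 92.71 K.
TOA radiative forcing: ΔF = (1−α)ΔS/4 = 0.62·(+0.926)/4 = 0.1435 W m^-2.
Linearising σT⁴ gives d(σT⁴)/dT = 4σT_e³ = 0.1807 W m^-2 per K.
Hence the no-feedback warming is ΔF/(4σT_e³) = 0.794 K.

0.79 kelvin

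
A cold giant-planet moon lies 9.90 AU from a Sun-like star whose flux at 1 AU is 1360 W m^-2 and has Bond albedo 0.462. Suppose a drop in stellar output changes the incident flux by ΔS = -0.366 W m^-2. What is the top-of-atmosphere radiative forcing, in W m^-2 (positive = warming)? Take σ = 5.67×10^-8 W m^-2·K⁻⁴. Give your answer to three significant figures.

By the inverse-square law, S = 1360/9.90² = 13.88 W m^-2.
ΔF = Δ[S(1−α)]/4 = (1−0.462)·-0.366/4 = -0.04923 W m^-2.

-0.0492 W m^-2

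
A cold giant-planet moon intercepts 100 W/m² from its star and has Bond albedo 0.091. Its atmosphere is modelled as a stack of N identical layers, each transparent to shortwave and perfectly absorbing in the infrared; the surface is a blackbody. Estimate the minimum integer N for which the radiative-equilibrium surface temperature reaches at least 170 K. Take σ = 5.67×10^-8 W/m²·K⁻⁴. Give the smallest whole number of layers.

Top-of-atmosphere balance: σT_e⁴ = S(1−α)/4 = 22.73 W/m² → T_e = 141.5 K.
T_s = (N+1)^(1/4)·T_e ≥ 170 K requires N+1 ≥ (T_s/T_e)⁴ = (170/141.5)⁴ = 2.084.
So N ≥ 1.084; the smallest integer is N = 2.

2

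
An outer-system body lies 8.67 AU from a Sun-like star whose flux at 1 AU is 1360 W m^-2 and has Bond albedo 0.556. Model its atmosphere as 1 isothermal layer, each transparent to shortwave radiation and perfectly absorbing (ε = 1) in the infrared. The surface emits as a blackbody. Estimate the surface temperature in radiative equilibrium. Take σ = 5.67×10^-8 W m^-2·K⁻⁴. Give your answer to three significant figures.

91.7 K

Flux at the orbit: S = 1360/(8.67)² = 18.09 W m^-2.
The effective emission temperature is T_e = [S(1−α)/(4σ)]^¼ = 77.15 K.
With N = 1 opaque layers, T_s = (N+1)^(1/4)·T_e = 2^(1/4)·77.15 = 91.74 K.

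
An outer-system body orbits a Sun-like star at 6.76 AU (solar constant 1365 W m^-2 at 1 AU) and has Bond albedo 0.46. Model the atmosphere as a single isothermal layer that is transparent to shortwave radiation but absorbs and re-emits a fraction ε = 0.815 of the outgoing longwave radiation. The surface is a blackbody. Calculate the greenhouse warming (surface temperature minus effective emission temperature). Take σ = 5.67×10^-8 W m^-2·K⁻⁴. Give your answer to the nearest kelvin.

Irradiance scales as 1/d², so S = 1365 W m^-2 × (1/6.76)² = 29.87 W m^-2.
The planet radiates to space at T_e = [S(1−α)/(4σ)]^(1/4) = 91.83 K.
Surface balance with a leaky layer gives σT_s⁴ = σT_e⁴·2/(2−ε), so T_s = T_e·[2/(2−0.815)]^(1/4) = 104.7 K.
The atmosphere warms the surface by 12.84 K.

13 K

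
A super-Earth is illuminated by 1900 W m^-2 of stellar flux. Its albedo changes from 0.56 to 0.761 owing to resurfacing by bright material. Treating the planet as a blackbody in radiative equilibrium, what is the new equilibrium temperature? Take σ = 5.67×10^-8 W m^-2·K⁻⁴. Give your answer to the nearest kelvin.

With the new albedo, S(1−α₂)/4 = 113.5 W m^-2, so T₂ = 211.5 K.

212 K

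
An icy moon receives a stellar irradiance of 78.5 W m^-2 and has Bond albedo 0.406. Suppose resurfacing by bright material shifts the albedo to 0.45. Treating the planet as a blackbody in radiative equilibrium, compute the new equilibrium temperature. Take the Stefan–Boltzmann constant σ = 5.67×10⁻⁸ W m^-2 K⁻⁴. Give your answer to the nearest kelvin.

With the new albedo, S(1−α₂)/4 = 10.79 W m^-2, so T₂ = 117.5 K.

117 kelvin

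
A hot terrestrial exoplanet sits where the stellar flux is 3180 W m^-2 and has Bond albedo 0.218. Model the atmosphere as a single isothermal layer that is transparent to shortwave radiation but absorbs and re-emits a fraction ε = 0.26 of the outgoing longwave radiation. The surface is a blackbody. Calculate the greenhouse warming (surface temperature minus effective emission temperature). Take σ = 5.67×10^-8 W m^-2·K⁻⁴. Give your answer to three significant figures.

The planet radiates to space at T_e = [S(1−α)/(4σ)]^(1/4) = 323.6 K.
Surface balance with a leaky layer gives σT_s⁴ = σT_e⁴·2/(2−ε), so T_s = T_e·[2/(2−0.26)]^(1/4) = 335.1 K.
Greenhouse warming: T_s − T_e = 11.46 K.

11.5 K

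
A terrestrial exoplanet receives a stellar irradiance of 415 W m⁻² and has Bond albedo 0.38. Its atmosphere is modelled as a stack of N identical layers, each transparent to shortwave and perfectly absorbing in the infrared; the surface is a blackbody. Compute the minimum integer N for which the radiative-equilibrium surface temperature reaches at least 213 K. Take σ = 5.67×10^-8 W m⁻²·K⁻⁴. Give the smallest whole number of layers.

OLR = S(1−α)/4 = 64.33 W m⁻²; the top layer radiates at T_e = 183.5 K.
Need (N+1)T_e⁴ ≥ T_s⁴, i.e. N+1 ≥ (213/183.5)⁴ = 1.814.
Rounding up, N = 1.

1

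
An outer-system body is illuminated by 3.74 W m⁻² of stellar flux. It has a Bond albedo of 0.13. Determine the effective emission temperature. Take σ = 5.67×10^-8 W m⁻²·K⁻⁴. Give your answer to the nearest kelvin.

62 K

Averaging over the sphere, the absorbed flux is S(1−α)/4 = 0.8135 W m⁻².
Set σT⁴ = 0.8135 → T = (0.8135/σ)^(1/4) = 61.54 K.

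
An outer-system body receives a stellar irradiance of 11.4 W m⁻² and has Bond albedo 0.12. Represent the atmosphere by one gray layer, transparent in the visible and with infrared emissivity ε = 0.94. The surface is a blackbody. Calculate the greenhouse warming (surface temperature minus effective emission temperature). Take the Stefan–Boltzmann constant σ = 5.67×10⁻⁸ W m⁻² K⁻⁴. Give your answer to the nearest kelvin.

14 kelvin

The planet radiates to space at T_e = [S(1−α)/(4σ)]^(1/4) = 81.55 K.
The surface balance (absorbed SW + ε·downward IR = σT_s⁴) with T_a⁴ = T_s⁴/2 reduces to T_s = T_e·[2/(2−ε)]^¼ = 95.58 K.
T_s − T_e = 95.58 − 81.55 = 14.03 K.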